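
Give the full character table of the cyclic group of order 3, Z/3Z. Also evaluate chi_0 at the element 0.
Character table of Z/3Z (irreps indexed chi_0,...,chi_2 with chi_k(m) = zeta_3^(k*m), zeta_3 = exp(2*pi*i/3)):
  irrep \ class  {0} (size 1)  {1} (size 1)    {2} (size 1)  
  chi_0          1             1               1             
  chi_1          1             exp(2*I*pi/3)   exp(-2*I*pi/3)
  chi_2          1             exp(-2*I*pi/3)  exp(2*I*pi/3) 

Spot check: chi_0(0) = zeta_3^(0*0) = zeta_3^0 = 1.

Z/3Z is abelian, so all 3 irreducible complex representations are 1-dimensional. They are given by chi_k(m) = zeta_3^(k*m) for k = 0,...,2. Row orthogonality: sum_m chi_k(m) conj(chi_l(m)) = 3 * [k = l].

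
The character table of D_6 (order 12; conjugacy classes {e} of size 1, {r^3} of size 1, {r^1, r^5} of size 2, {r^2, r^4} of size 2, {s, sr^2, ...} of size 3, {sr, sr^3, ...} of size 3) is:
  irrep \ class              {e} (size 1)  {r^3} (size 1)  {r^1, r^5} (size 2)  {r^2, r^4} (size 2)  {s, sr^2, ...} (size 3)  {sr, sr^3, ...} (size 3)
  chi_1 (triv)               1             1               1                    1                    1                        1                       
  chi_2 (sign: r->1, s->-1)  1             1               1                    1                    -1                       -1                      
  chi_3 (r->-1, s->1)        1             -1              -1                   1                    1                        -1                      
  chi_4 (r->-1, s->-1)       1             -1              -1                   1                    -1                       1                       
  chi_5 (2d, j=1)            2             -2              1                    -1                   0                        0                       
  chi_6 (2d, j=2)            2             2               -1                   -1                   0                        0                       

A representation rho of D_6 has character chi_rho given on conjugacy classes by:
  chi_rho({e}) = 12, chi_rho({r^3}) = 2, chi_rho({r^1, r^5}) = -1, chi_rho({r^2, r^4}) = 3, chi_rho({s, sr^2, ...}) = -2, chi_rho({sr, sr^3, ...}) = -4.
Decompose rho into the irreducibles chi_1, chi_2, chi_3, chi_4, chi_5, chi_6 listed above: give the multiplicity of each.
Multiplicities: chi_1: 0, chi_2: 3, chi_3: 2, chi_4: 1, chi_5: 1, chi_6: 2.

Proof sketch: Use <chi_rho, chi> = (1/|G|) sum_C |C| * chi_rho(C) * conj(chi(C)) with |G| = 12 for each irreducible chi in the table:
  <chi_rho, chi_1> = (1/12)[1*(12)*conj(1) + 1*(2)*conj(1) + 2*(-1)*conj(1) + 2*(3)*conj(1) + 3*(-2)*conj(1) + 3*(-4)*conj(1)]
      = (1/12)[(12) + (2) + (-2) + (6) + (-6) + (-12)] = 0/12 = 0
  <chi_rho, chi_2> = (1/12)[1*(12)*conj(1) + 1*(2)*conj(1) + 2*(-1)*conj(1) + 2*(3)*conj(1) + 3*(-2)*conj(-1) + 3*(-4)*conj(-1)]
      = (1/12)[(12) + (2) + (-2) + (6) + (6) + (12)] = 36/12 = 3
  <chi_rho, chi_3> = (1/12)[1*(12)*conj(1) + 1*(2)*conj(-1) + 2*(-1)*conj(-1) + 2*(3)*conj(1) + 3*(-2)*conj(1) + 3*(-4)*conj(-1)]
      = (1/12)[(12) + (-2) + (2) + (6) + (-6) + (12)] = 24/12 = 2
  <chi_rho, chi_4> = (1/12)[1*(12)*conj(1) + 1*(2)*conj(-1) + 2*(-1)*conj(-1) + 2*(3)*conj(1) + 3*(-2)*conj(-1) + 3*(-4)*conj(1)]
      = (1/12)[(12) + (-2) + (2) + (6) + (6) + (-12)] = 12/12 = 1
  <chi_rho, chi_5> = (1/12)[1*(12)*conj(2) + 1*(2)*conj(-2) + 2*(-1)*conj(1) + 2*(3)*conj(-1) + 3*(-2)*conj(0) + 3*(-4)*conj(0)]
      = (1/12)[(24) + (-4) + (-2) + (-6) + (0) + (0)] = 12/12 = 1
  <chi_rho, chi_6> = (1/12)[1*(12)*conj(2) + 1*(2)*conj(2) + 2*(-1)*conj(-1) + 2*(3)*conj(-1) + 3*(-2)*conj(0) + 3*(-4)*conj(0)]
      = (1/12)[(24) + (4) + (2) + (-6) + (0) + (0)] = 24/12 = 2
Dimension check: dim(rho) = sum (mult * dim) = 0*1 + 3*1 + 2*1 + 1*1 + 1*2 + 2*2 = 12 = chi_rho(e) = 12.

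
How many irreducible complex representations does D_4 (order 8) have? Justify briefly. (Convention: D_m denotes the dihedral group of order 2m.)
5

Working: The number of irreducible complex representations of a finite group equals its number of conjugacy classes. D_4 has 5 conjugacy classes (n/2 + 3 for n even), so D_4 (order 8) has exactly 5 irreducible complex representations.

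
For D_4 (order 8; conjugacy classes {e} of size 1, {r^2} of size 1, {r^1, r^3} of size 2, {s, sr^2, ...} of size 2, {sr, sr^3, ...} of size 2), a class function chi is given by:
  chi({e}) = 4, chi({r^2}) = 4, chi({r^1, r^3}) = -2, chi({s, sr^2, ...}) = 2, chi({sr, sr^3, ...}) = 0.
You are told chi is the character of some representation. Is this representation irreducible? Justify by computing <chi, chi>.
Not irreducible (reducible): <chi, chi> = 6 > 1.

Solution. <chi, chi> = (1/|G|) sum_C |C| * |chi(C)|^2 = (1/8)[1*|4|^2 + 1*|4|^2 + 2*|-2|^2 + 2*|2|^2 + 2*|0|^2]
  = (1/8)[(16) + (16) + (8) + (8) + (0)] = 48/8 = 6.
A character is irreducible iff <chi, chi> = 1, so this representation is reducible.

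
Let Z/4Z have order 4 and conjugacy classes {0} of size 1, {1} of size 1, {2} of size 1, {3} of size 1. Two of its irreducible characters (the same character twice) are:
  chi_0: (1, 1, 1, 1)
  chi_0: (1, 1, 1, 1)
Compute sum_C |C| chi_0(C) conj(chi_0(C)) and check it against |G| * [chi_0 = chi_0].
Sum = 4 = |G| = 4; so <chi_0, chi_0> = 1 (norm-1 confirms irreducibility).

Compute term by term over conjugacy classes (|C| * chi_0(C) * conj(chi_0(C))):
  1*(1)*conj(1) + 1*(1)*conj(1) + 1*(1)*conj(1) + 1*(1)*conj(1)
  = (1) + (1) + (1) + (1)
  = 4.
(Exp terms are combined using exp(i*s)*conj(exp(i*t)) = exp(i*(s-t)), and sums of them are collapsed using the identity that for every m > 1 the m distinct m-th roots of unity sum to 0, e.g. 1 + exp(2*I*pi/3) + exp(-2*I*pi/3) = 0.)
Dividing by |G| = 4 gives 4/4 = 1, matching the row-orthogonality relation <chi_0, chi_0> = [chi_0 = chi_0].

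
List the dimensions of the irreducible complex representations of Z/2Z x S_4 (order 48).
Dimensions: 1, 1, 1, 1, 2, 2, 3, 3, 3, 3

There are 10 irreducibles (= number of conjugacy classes). Their dimensions d_i satisfy sum d_i^2 = |G| = 48: 1 + 1 + 1 + 1 + 4 + 4 + 9 + 9 + 9 + 9 = 48. (For the product with Z/2Z: each of the 2 1-dim characters of Z/2Z tensors with each irrep of S_4, giving 2 copies of each S_4-dimension.)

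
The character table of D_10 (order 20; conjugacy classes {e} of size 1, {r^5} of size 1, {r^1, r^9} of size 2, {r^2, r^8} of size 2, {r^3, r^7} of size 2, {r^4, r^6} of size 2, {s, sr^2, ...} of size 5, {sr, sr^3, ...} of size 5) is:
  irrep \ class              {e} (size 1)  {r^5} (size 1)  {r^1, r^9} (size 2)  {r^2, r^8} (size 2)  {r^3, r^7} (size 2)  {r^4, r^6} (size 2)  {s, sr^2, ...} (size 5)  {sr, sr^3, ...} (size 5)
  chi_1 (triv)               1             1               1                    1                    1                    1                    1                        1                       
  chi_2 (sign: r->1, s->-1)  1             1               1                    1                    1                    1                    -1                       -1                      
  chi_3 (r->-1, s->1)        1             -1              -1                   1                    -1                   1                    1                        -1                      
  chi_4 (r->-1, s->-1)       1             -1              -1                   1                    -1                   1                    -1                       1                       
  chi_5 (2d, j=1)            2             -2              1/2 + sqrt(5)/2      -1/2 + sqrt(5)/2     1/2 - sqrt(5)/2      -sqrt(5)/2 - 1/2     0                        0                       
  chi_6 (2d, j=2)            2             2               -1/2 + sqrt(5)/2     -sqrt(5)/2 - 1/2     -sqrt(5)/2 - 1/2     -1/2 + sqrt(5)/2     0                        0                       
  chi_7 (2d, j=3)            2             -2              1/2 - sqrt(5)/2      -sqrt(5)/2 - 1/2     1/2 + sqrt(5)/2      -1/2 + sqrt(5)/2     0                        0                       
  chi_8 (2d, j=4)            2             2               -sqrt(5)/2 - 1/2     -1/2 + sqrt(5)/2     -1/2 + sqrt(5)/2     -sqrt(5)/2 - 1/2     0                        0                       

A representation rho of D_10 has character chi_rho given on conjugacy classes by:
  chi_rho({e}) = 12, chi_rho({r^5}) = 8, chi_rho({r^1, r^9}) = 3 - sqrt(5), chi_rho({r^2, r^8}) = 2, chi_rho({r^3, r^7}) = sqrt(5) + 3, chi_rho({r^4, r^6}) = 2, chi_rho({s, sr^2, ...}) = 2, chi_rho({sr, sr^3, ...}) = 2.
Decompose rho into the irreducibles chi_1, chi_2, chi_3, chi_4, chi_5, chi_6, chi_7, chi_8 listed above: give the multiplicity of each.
Multiplicities: chi_1: 3, chi_2: 1, chi_3: 0, chi_4: 0, chi_5: 0, chi_6: 1, chi_7: 1, chi_8: 2.

Proof sketch: Use <chi_rho, chi> = (1/|G|) sum_C |C| * chi_rho(C) * conj(chi(C)) with |G| = 20 for each irreducible chi in the table:
  <chi_rho, chi_1> = (1/20)[1*(12)*conj(1) + 1*(8)*conj(1) + 2*(3 - sqrt(5))*conj(1) + 2*(2)*conj(1) + 2*(sqrt(5) + 3)*conj(1) + 2*(2)*conj(1) + 5*(2)*conj(1) + 5*(2)*conj(1)]
      = (1/20)[(12) + (8) + (6 - 2*sqrt(5)) + (4) + (2*sqrt(5) + 6) + (4) + (10) + (10)] = 60/20 = 3
  <chi_rho, chi_2> = (1/20)[1*(12)*conj(1) + 1*(8)*conj(1) + 2*(3 - sqrt(5))*conj(1) + 2*(2)*conj(1) + 2*(sqrt(5) + 3)*conj(1) + 2*(2)*conj(1) + 5*(2)*conj(-1) + 5*(2)*conj(-1)]
      = (1/20)[(12) + (8) + (6 - 2*sqrt(5)) + (4) + (2*sqrt(5) + 6) + (4) + (-10) + (-10)] = 20/20 = 1
  <chi_rho, chi_3> = (1/20)[1*(12)*conj(1) + 1*(8)*conj(-1) + 2*(3 - sqrt(5))*conj(-1) + 2*(2)*conj(1) + 2*(sqrt(5) + 3)*conj(-1) + 2*(2)*conj(1) + 5*(2)*conj(1) + 5*(2)*conj(-1)]
      = (1/20)[(12) + (-8) + (-6 + 2*sqrt(5)) + (4) + (-6 - 2*sqrt(5)) + (4) + (10) + (-10)] = 0/20 = 0
  <chi_rho, chi_4> = (1/20)[1*(12)*conj(1) + 1*(8)*conj(-1) + 2*(3 - sqrt(5))*conj(-1) + 2*(2)*conj(1) + 2*(sqrt(5) + 3)*conj(-1) + 2*(2)*conj(1) + 5*(2)*conj(-1) + 5*(2)*conj(1)]
      = (1/20)[(12) + (-8) + (-6 + 2*sqrt(5)) + (4) + (-6 - 2*sqrt(5)) + (4) + (-10) + (10)] = 0/20 = 0
  <chi_rho, chi_5> = (1/20)[1*(12)*conj(2) + 1*(8)*conj(-2) + 2*(3 - sqrt(5))*conj(1/2 + sqrt(5)/2) + 2*(2)*conj(-1/2 + sqrt(5)/2) + 2*(sqrt(5) + 3)*conj(1/2 - sqrt(5)/2) + 2*(2)*conj(-sqrt(5)/2 - 1/2) + 5*(2)*conj(0) + 5*(2)*conj(0)]
      = (1/20)[(24) + (-16) + (-2 + 2*sqrt(5)) + (-2 + 2*sqrt(5)) + (-2*sqrt(5) - 2) + (-2*sqrt(5) - 2) + (0) + (0)] = 0/20 = 0
  <chi_rho, chi_6> = (1/20)[1*(12)*conj(2) + 1*(8)*conj(2) + 2*(3 - sqrt(5))*conj(-1/2 + sqrt(5)/2) + 2*(2)*conj(-sqrt(5)/2 - 1/2) + 2*(sqrt(5) + 3)*conj(-sqrt(5)/2 - 1/2) + 2*(2)*conj(-1/2 + sqrt(5)/2) + 5*(2)*conj(0) + 5*(2)*conj(0)]
      = (1/20)[(24) + (16) + (-8 + 4*sqrt(5)) + (-2*sqrt(5) - 2) + (-4*sqrt(5) - 8) + (-2 + 2*sqrt(5)) + (0) + (0)] = 20/20 = 1
  <chi_rho, chi_7> = (1/20)[1*(12)*conj(2) + 1*(8)*conj(-2) + 2*(3 - sqrt(5))*conj(1/2 - sqrt(5)/2) + 2*(2)*conj(-sqrt(5)/2 - 1/2) + 2*(sqrt(5) + 3)*conj(1/2 + sqrt(5)/2) + 2*(2)*conj(-1/2 + sqrt(5)/2) + 5*(2)*conj(0) + 5*(2)*conj(0)]
      = (1/20)[(24) + (-16) + (8 - 4*sqrt(5)) + (-2*sqrt(5) - 2) + (8 + 4*sqrt(5)) + (-2 + 2*sqrt(5)) + (0) + (0)] = 20/20 = 1
  <chi_rho, chi_8> = (1/20)[1*(12)*conj(2) + 1*(8)*conj(2) + 2*(3 - sqrt(5))*conj(-sqrt(5)/2 - 1/2) + 2*(2)*conj(-1/2 + sqrt(5)/2) + 2*(sqrt(5) + 3)*conj(-1/2 + sqrt(5)/2) + 2*(2)*conj(-sqrt(5)/2 - 1/2) + 5*(2)*conj(0) + 5*(2)*conj(0)]
      = (1/20)[(24) + (16) + (2 - 2*sqrt(5)) + (-2 + 2*sqrt(5)) + (2 + 2*sqrt(5)) + (-2*sqrt(5) - 2) + (0) + (0)] = 40/20 = 2
Dimension check: dim(rho) = sum (mult * dim) = 3*1 + 1*1 + 0*1 + 0*1 + 0*2 + 1*2 + 1*2 + 2*2 = 12 = chi_rho(e) = 12.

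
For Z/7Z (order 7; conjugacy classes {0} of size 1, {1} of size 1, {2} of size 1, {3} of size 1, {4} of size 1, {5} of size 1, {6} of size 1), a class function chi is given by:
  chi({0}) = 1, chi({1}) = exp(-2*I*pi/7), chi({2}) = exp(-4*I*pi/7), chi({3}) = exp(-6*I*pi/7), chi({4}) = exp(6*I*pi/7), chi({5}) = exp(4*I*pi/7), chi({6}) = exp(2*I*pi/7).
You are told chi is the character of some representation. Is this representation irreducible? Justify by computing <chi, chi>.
Irreducible: <chi, chi> = 1.

Explanation: <chi, chi> = (1/|G|) sum_C |C| * |chi(C)|^2 = (1/7)[1*|1|^2 + 1*|exp(-2*I*pi/7)|^2 + 1*|exp(-4*I*pi/7)|^2 + 1*|exp(-6*I*pi/7)|^2 + 1*|exp(6*I*pi/7)|^2 + 1*|exp(4*I*pi/7)|^2 + 1*|exp(2*I*pi/7)|^2]
  = (1/7)[(1) + (1) + (1) + (1) + (1) + (1) + (1)] = 7/7 = 1.
(Exp terms are combined using exp(i*s)*conj(exp(i*t)) = exp(i*(s-t)), and sums of them are collapsed using the identity that for every m > 1 the m distinct m-th roots of unity sum to 0, e.g. 1 + exp(2*I*pi/3) + exp(-2*I*pi/3) = 0.)
A character is irreducible iff <chi, chi> = 1, so this representation is irreducible.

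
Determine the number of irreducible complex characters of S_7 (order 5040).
15

Justification: The number of irreducible complex representations of a finite group equals its number of conjugacy classes. Conjugacy classes in S_7 correspond to cycle types, i.e. partitions of 7; there are p(7) = 15 of them, so S_7 (order 5040) has exactly 15 irreducible complex representations.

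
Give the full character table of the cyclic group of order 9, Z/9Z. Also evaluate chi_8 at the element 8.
Character table of Z/9Z (irreps indexed chi_0,...,chi_8 with chi_k(m) = zeta_9^(k*m), zeta_9 = exp(2*pi*i/9)):
  irrep \ class  {0} (size 1)  {1} (size 1)    {2} (size 1)    {3} (size 1)    {4} (size 1)    {5} (size 1)    {6} (size 1)    {7} (size 1)    {8} (size 1)  
  chi_0          1             1               1               1               1               1               1               1               1             
  chi_1          1             exp(2*I*pi/9)   exp(4*I*pi/9)   exp(2*I*pi/3)   exp(8*I*pi/9)   exp(-8*I*pi/9)  exp(-2*I*pi/3)  exp(-4*I*pi/9)  exp(-2*I*pi/9)
  chi_2          1             exp(4*I*pi/9)   exp(8*I*pi/9)   exp(-2*I*pi/3)  exp(-2*I*pi/9)  exp(2*I*pi/9)   exp(2*I*pi/3)   exp(-8*I*pi/9)  exp(-4*I*pi/9)
  chi_3          1             exp(2*I*pi/3)   exp(-2*I*pi/3)  1               exp(2*I*pi/3)   exp(-2*I*pi/3)  1               exp(2*I*pi/3)   exp(-2*I*pi/3)
  chi_4          1             exp(8*I*pi/9)   exp(-2*I*pi/9)  exp(2*I*pi/3)   exp(-4*I*pi/9)  exp(4*I*pi/9)   exp(-2*I*pi/3)  exp(2*I*pi/9)   exp(-8*I*pi/9)
  chi_5          1             exp(-8*I*pi/9)  exp(2*I*pi/9)   exp(-2*I*pi/3)  exp(4*I*pi/9)   exp(-4*I*pi/9)  exp(2*I*pi/3)   exp(-2*I*pi/9)  exp(8*I*pi/9) 
  chi_6          1             exp(-2*I*pi/3)  exp(2*I*pi/3)   1               exp(-2*I*pi/3)  exp(2*I*pi/3)   1               exp(-2*I*pi/3)  exp(2*I*pi/3) 
  chi_7          1             exp(-4*I*pi/9)  exp(-8*I*pi/9)  exp(2*I*pi/3)   exp(2*I*pi/9)   exp(-2*I*pi/9)  exp(-2*I*pi/3)  exp(8*I*pi/9)   exp(4*I*pi/9) 
  chi_8          1             exp(-2*I*pi/9)  exp(-4*I*pi/9)  exp(-2*I*pi/3)  exp(-8*I*pi/9)  exp(8*I*pi/9)   exp(2*I*pi/3)   exp(4*I*pi/9)   exp(2*I*pi/9) 

Spot check: chi_8(8) = zeta_9^(8*8) = zeta_9^64 = exp(2*I*pi/9).

Reasoning: Z/9Z is abelian, so all 9 irreducible complex representations are 1-dimensional. They are given by chi_k(m) = zeta_9^(k*m) for k = 0,...,8. Row orthogonality: sum_m chi_k(m) conj(chi_l(m)) = 9 * [k = l].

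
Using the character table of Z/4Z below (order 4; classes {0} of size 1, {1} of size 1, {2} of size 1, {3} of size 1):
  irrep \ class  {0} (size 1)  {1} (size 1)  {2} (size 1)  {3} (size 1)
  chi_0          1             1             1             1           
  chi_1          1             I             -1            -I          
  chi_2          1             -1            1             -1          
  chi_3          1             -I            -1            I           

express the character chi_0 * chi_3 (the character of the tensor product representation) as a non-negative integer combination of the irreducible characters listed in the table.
chi_0 tensor chi_3 = chi_3 (all other irreducibles have multiplicity 0).

Solution. The character of a tensor product is the pointwise product (chi_0 * chi_3)(C) = chi_0(C) * chi_3(C):
  {0}: (1)*(1), {1}: (1)*(-I), {2}: (1)*(-1), {3}: (1)*(I)
so (chi_0 * chi_3) takes values
  {0} -> 1, {1} -> -I, {2} -> -1, {3} -> I.
Now take the inner product of this character with each irreducible chi from the table, <chi_0*chi_3, chi> = (1/4) sum_C |C| (chi_0*chi_3)(C) conj(chi(C)):
  <chi_0*chi_3, chi_0> = (1/4)[1*(1)*conj(1) + 1*(-I)*conj(1) + 1*(-1)*conj(1) + 1*(I)*conj(1)]
      = (1/4)[(1) + (-I) + (-1) + (I)] = 0/4 = 0
  <chi_0*chi_3, chi_1> = (1/4)[1*(1)*conj(1) + 1*(-I)*conj(I) + 1*(-1)*conj(-1) + 1*(I)*conj(-I)]
      = (1/4)[(1) + (-1) + (1) + (-1)] = 0/4 = 0
  <chi_0*chi_3, chi_2> = (1/4)[1*(1)*conj(1) + 1*(-I)*conj(-1) + 1*(-1)*conj(1) + 1*(I)*conj(-1)]
      = (1/4)[(1) + (I) + (-1) + (-I)] = 0/4 = 0
  <chi_0*chi_3, chi_3> = (1/4)[1*(1)*conj(1) + 1*(-I)*conj(-I) + 1*(-1)*conj(-1) + 1*(I)*conj(I)]
      = (1/4)[(1) + (1) + (1) + (1)] = 4/4 = 1
(Exp terms are combined using exp(i*s)*conj(exp(i*t)) = exp(i*(s-t)), and sums of them are collapsed using the identity that for every m > 1 the m distinct m-th roots of unity sum to 0, e.g. 1 + exp(2*I*pi/3) + exp(-2*I*pi/3) = 0.)
Hence the multiplicities are chi_3: 1. Dimension check: dim(chi_0)*dim(chi_3) = 1*1 = 1 and sum (mult * dim) = 1*1 = 1.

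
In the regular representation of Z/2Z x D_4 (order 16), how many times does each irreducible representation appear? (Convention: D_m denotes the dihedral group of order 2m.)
Each irreducible V_i of dimension d_i appears with multiplicity d_i, i.e. rho_reg = (direct sum over all irreducibles V_i) d_i V_i. The irreducible dimensions for Z/2Z x D_4 are 1, 1, 1, 1, 1, 1, 1, 1, 2, 2: 8 irreducibles of dimension 1, each with multiplicity 1; 2 irreducibles of dimension 2, each with multiplicity 2. Total dimension 8*1*1 + 2*2*2 = 16 = |G|.

Argument: General theorem: in the regular representation of a finite group G, each irreducible appears with multiplicity equal to its dimension. Check: dim(rho_reg) = sum d_i^2 = 1 + 1 + 1 + 1 + 1 + 1 + 1 + 1 + 4 + 4 = 16 = |G|.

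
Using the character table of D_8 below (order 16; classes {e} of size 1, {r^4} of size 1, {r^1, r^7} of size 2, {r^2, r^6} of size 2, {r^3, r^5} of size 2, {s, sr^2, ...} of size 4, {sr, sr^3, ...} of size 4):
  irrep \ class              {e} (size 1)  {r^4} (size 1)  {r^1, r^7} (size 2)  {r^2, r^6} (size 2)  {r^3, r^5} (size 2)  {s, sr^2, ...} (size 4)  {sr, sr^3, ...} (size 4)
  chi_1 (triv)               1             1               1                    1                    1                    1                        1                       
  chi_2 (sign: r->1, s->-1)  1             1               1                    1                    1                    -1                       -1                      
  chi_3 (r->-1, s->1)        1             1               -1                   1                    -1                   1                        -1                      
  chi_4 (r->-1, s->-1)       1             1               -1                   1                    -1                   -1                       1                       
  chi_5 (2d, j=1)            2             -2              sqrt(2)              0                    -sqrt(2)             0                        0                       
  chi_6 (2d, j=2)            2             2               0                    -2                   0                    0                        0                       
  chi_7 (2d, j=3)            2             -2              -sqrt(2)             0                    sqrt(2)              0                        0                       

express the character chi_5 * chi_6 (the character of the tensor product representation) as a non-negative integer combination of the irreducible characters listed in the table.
chi_5 tensor chi_6 = chi_5 + chi_7 (all other irreducibles have multiplicity 0).

Derivation: The character of a tensor product is the pointwise product (chi_5 * chi_6)(C) = chi_5(C) * chi_6(C):
  {e}: (2)*(2), {r^4}: (-2)*(2), {r^1, r^7}: (sqrt(2))*(0), {r^2, r^6}: (0)*(-2), {r^3, r^5}: (-sqrt(2))*(0), {s, sr^2, ...}: (0)*(0), {sr, sr^3, ...}: (0)*(0)
so (chi_5 * chi_6) takes values
  {e} -> 4, {r^4} -> -4, {r^1, r^7} -> 0, {r^2, r^6} -> 0, {r^3, r^5} -> 0, {s, sr^2, ...} -> 0, {sr, sr^3, ...} -> 0.
Now take the inner product of this character with each irreducible chi from the table, <chi_5*chi_6, chi> = (1/16) sum_C |C| (chi_5*chi_6)(C) conj(chi(C)):
  <chi_5*chi_6, chi_1> = (1/16)[1*(4)*conj(1) + 1*(-4)*conj(1) + 2*(0)*conj(1) + 2*(0)*conj(1) + 2*(0)*conj(1) + 4*(0)*conj(1) + 4*(0)*conj(1)]
      = (1/16)[(4) + (-4) + (0) + (0) + (0) + (0) + (0)] = 0/16 = 0
  <chi_5*chi_6, chi_2> = (1/16)[1*(4)*conj(1) + 1*(-4)*conj(1) + 2*(0)*conj(1) + 2*(0)*conj(1) + 2*(0)*conj(1) + 4*(0)*conj(-1) + 4*(0)*conj(-1)]
      = (1/16)[(4) + (-4) + (0) + (0) + (0) + (0) + (0)] = 0/16 = 0
  <chi_5*chi_6, chi_3> = (1/16)[1*(4)*conj(1) + 1*(-4)*conj(1) + 2*(0)*conj(-1) + 2*(0)*conj(1) + 2*(0)*conj(-1) + 4*(0)*conj(1) + 4*(0)*conj(-1)]
      = (1/16)[(4) + (-4) + (0) + (0) + (0) + (0) + (0)] = 0/16 = 0
  <chi_5*chi_6, chi_4> = (1/16)[1*(4)*conj(1) + 1*(-4)*conj(1) + 2*(0)*conj(-1) + 2*(0)*conj(1) + 2*(0)*conj(-1) + 4*(0)*conj(-1) + 4*(0)*conj(1)]
      = (1/16)[(4) + (-4) + (0) + (0) + (0) + (0) + (0)] = 0/16 = 0
  <chi_5*chi_6, chi_5> = (1/16)[1*(4)*conj(2) + 1*(-4)*conj(-2) + 2*(0)*conj(sqrt(2)) + 2*(0)*conj(0) + 2*(0)*conj(-sqrt(2)) + 4*(0)*conj(0) + 4*(0)*conj(0)]
      = (1/16)[(8) + (8) + (0) + (0) + (0) + (0) + (0)] = 16/16 = 1
  <chi_5*chi_6, chi_6> = (1/16)[1*(4)*conj(2) + 1*(-4)*conj(2) + 2*(0)*conj(0) + 2*(0)*conj(-2) + 2*(0)*conj(0) + 4*(0)*conj(0) + 4*(0)*conj(0)]
      = (1/16)[(8) + (-8) + (0) + (0) + (0) + (0) + (0)] = 0/16 = 0
  <chi_5*chi_6, chi_7> = (1/16)[1*(4)*conj(2) + 1*(-4)*conj(-2) + 2*(0)*conj(-sqrt(2)) + 2*(0)*conj(0) + 2*(0)*conj(sqrt(2)) + 4*(0)*conj(0) + 4*(0)*conj(0)]
      = (1/16)[(8) + (8) + (0) + (0) + (0) + (0) + (0)] = 16/16 = 1
Hence the multiplicities are chi_5: 1, chi_7: 1. Dimension check: dim(chi_5)*dim(chi_6) = 2*2 = 4 and sum (mult * dim) = 1*2 + 1*2 = 4.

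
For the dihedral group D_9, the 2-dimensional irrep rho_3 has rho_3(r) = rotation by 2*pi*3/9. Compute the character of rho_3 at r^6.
chi_{rho_3}(r^6) = 2*cos(2*pi*3*6/9) = 2

Justification: rho_3(r^6) is rotation by angle 2*pi*3*6/9, whose trace is 2*cos(2*pi*3*6/9) = 2.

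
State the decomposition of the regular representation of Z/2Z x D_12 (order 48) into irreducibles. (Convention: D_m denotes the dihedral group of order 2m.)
Each irreducible V_i of dimension d_i appears with multiplicity d_i, i.e. rho_reg = (direct sum over all irreducibles V_i) d_i V_i. The irreducible dimensions for Z/2Z x D_12 are 1, 1, 1, 1, 1, 1, 1, 1, 2, 2, 2, 2, 2, 2, 2, 2, 2, 2: 8 irreducibles of dimension 1, each with multiplicity 1; 10 irreducibles of dimension 2, each with multiplicity 2. Total dimension 8*1*1 + 10*2*2 = 48 = |G|.

Argument: General theorem: in the regular representation of a finite group G, each irreducible appears with multiplicity equal to its dimension. Check: dim(rho_reg) = sum d_i^2 = 1 + 1 + 1 + 1 + 1 + 1 + 1 + 1 + 4 + 4 + 4 + 4 + 4 + 4 + 4 + 4 + 4 + 4 = 48 = |G|.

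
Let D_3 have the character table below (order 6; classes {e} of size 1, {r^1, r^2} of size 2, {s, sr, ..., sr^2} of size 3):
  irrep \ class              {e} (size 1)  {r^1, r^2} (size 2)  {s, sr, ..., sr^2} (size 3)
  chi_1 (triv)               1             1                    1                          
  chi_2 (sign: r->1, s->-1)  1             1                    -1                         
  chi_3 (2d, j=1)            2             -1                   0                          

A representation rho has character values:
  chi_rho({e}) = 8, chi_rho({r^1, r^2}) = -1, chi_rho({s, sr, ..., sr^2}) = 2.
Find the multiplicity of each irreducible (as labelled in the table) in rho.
Multiplicities: chi_1: 2, chi_2: 0, chi_3: 3.

Solution. Use <chi_rho, chi> = (1/|G|) sum_C |C| * chi_rho(C) * conj(chi(C)) with |G| = 6 for each irreducible chi in the table:
  <chi_rho, chi_1> = (1/6)[1*(8)*conj(1) + 2*(-1)*conj(1) + 3*(2)*conj(1)]
      = (1/6)[(8) + (-2) + (6)] = 12/6 = 2
  <chi_rho, chi_2> = (1/6)[1*(8)*conj(1) + 2*(-1)*conj(1) + 3*(2)*conj(-1)]
      = (1/6)[(8) + (-2) + (-6)] = 0/6 = 0
  <chi_rho, chi_3> = (1/6)[1*(8)*conj(2) + 2*(-1)*conj(-1) + 3*(2)*conj(0)]
      = (1/6)[(16) + (2) + (0)] = 18/6 = 3
Dimension check: dim(rho) = sum (mult * dim) = 2*1 + 0*1 + 3*2 = 8 = chi_rho(e) = 8.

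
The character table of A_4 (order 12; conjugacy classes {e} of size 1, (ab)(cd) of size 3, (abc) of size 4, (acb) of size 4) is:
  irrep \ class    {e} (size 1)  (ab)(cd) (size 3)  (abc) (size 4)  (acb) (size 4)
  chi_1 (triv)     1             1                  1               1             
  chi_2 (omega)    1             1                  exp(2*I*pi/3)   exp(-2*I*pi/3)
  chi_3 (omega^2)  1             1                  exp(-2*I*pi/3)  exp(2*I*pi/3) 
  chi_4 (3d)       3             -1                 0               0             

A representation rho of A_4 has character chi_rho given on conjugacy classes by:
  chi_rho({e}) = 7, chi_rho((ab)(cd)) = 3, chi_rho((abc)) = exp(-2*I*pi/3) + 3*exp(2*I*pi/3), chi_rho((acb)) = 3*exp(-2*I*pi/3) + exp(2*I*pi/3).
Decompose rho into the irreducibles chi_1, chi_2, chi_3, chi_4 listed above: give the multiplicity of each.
Multiplicities: chi_1: 0, chi_2: 3, chi_3: 1, chi_4: 1.

Proof sketch: Use <chi_rho, chi> = (1/|G|) sum_C |C| * chi_rho(C) * conj(chi(C)) with |G| = 12 for each irreducible chi in the table:
  <chi_rho, chi_1> = (1/12)[1*(7)*conj(1) + 3*(3)*conj(1) + 4*(exp(-2*I*pi/3) + 3*exp(2*I*pi/3))*conj(1) + 4*(3*exp(-2*I*pi/3) + exp(2*I*pi/3))*conj(1)]
      = (1/12)[(7) + (9) + (4*exp(-2*I*pi/3) + 12*exp(2*I*pi/3)) + (12*exp(-2*I*pi/3) + 4*exp(2*I*pi/3))] = 0/12 = 0
  <chi_rho, chi_2> = (1/12)[1*(7)*conj(1) + 3*(3)*conj(1) + 4*(exp(-2*I*pi/3) + 3*exp(2*I*pi/3))*conj(exp(2*I*pi/3)) + 4*(3*exp(-2*I*pi/3) + exp(2*I*pi/3))*conj(exp(-2*I*pi/3))]
      = (1/12)[(7) + (9) + (12 + 4*exp(2*I*pi/3)) + (12 + 4*exp(-2*I*pi/3))] = 36/12 = 3
  <chi_rho, chi_3> = (1/12)[1*(7)*conj(1) + 3*(3)*conj(1) + 4*(exp(-2*I*pi/3) + 3*exp(2*I*pi/3))*conj(exp(-2*I*pi/3)) + 4*(3*exp(-2*I*pi/3) + exp(2*I*pi/3))*conj(exp(2*I*pi/3))]
      = (1/12)[(7) + (9) + (4 + 12*exp(-2*I*pi/3)) + (4 + 12*exp(2*I*pi/3))] = 12/12 = 1
  <chi_rho, chi_4> = (1/12)[1*(7)*conj(3) + 3*(3)*conj(-1) + 4*(exp(-2*I*pi/3) + 3*exp(2*I*pi/3))*conj(0) + 4*(3*exp(-2*I*pi/3) + exp(2*I*pi/3))*conj(0)]
      = (1/12)[(21) + (-9) + (0) + (0)] = 12/12 = 1
(Exp terms are combined using exp(i*s)*conj(exp(i*t)) = exp(i*(s-t)), and sums of them are collapsed using the identity that for every m > 1 the m distinct m-th roots of unity sum to 0, e.g. 1 + exp(2*I*pi/3) + exp(-2*I*pi/3) = 0.)
Dimension check: dim(rho) = sum (mult * dim) = 0*1 + 3*1 + 1*1 + 1*3 = 7 = chi_rho(e) = 7.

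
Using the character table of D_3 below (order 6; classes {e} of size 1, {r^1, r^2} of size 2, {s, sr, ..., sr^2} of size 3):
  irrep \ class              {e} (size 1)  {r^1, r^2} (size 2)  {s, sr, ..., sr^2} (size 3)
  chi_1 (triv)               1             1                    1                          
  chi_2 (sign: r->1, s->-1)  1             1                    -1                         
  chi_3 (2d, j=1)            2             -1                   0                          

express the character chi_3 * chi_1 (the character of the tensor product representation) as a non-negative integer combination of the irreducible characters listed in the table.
chi_3 tensor chi_1 = chi_3 (all other irreducibles have multiplicity 0).

Argument: The character of a tensor product is the pointwise product (chi_3 * chi_1)(C) = chi_3(C) * chi_1(C):
  {e}: (2)*(1), {r^1, r^2}: (-1)*(1), {s, sr, ..., sr^2}: (0)*(1)
so (chi_3 * chi_1) takes values
  {e} -> 2, {r^1, r^2} -> -1, {s, sr, ..., sr^2} -> 0.
Now take the inner product of this character with each irreducible chi from the table, <chi_3*chi_1, chi> = (1/6) sum_C |C| (chi_3*chi_1)(C) conj(chi(C)):
  <chi_3*chi_1, chi_1> = (1/6)[1*(2)*conj(1) + 2*(-1)*conj(1) + 3*(0)*conj(1)]
      = (1/6)[(2) + (-2) + (0)] = 0/6 = 0
  <chi_3*chi_1, chi_2> = (1/6)[1*(2)*conj(1) + 2*(-1)*conj(1) + 3*(0)*conj(-1)]
      = (1/6)[(2) + (-2) + (0)] = 0/6 = 0
  <chi_3*chi_1, chi_3> = (1/6)[1*(2)*conj(2) + 2*(-1)*conj(-1) + 3*(0)*conj(0)]
      = (1/6)[(4) + (2) + (0)] = 6/6 = 1
Hence the multiplicities are chi_3: 1. Dimension check: dim(chi_3)*dim(chi_1) = 2*1 = 2 and sum (mult * dim) = 1*2 = 2.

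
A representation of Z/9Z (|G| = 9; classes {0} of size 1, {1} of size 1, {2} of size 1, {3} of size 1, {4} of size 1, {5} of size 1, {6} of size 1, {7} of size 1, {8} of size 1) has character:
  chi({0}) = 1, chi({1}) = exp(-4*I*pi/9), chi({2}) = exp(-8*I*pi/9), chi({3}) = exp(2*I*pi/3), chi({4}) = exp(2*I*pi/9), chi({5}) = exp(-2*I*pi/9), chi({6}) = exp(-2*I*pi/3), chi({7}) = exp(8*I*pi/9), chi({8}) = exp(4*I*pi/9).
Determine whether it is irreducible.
Irreducible: <chi, chi> = 1.

Argument: <chi, chi> = (1/|G|) sum_C |C| * |chi(C)|^2 = (1/9)[1*|1|^2 + 1*|exp(-4*I*pi/9)|^2 + 1*|exp(-8*I*pi/9)|^2 + 1*|exp(2*I*pi/3)|^2 + 1*|exp(2*I*pi/9)|^2 + 1*|exp(-2*I*pi/9)|^2 + 1*|exp(-2*I*pi/3)|^2 + 1*|exp(8*I*pi/9)|^2 + 1*|exp(4*I*pi/9)|^2]
  = (1/9)[(1) + (1) + (1) + (1) + (1) + (1) + (1) + (1) + (1)] = 9/9 = 1.
(Exp terms are combined using exp(i*s)*conj(exp(i*t)) = exp(i*(s-t)), and sums of them are collapsed using the identity that for every m > 1 the m distinct m-th roots of unity sum to 0, e.g. 1 + exp(2*I*pi/3) + exp(-2*I*pi/3) = 0.)
A character is irreducible iff <chi, chi> = 1, so this representation is irreducible.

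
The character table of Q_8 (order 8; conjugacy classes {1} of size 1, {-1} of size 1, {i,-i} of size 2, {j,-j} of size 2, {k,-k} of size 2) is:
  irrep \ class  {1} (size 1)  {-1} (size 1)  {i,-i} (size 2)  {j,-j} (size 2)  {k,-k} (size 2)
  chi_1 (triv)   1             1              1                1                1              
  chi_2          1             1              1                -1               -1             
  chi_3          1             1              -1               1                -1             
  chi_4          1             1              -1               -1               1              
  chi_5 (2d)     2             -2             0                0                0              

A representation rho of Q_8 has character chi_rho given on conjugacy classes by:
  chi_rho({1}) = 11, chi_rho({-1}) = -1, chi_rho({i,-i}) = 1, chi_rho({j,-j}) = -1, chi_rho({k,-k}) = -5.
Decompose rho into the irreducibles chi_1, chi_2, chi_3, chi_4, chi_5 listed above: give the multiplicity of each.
Multiplicities: chi_1: 0, chi_2: 3, chi_3: 2, chi_4: 0, chi_5: 3.

Argument: Use <chi_rho, chi> = (1/|G|) sum_C |C| * chi_rho(C) * conj(chi(C)) with |G| = 8 for each irreducible chi in the table:
  <chi_rho, chi_1> = (1/8)[1*(11)*conj(1) + 1*(-1)*conj(1) + 2*(1)*conj(1) + 2*(-1)*conj(1) + 2*(-5)*conj(1)]
      = (1/8)[(11) + (-1) + (2) + (-2) + (-10)] = 0/8 = 0
  <chi_rho, chi_2> = (1/8)[1*(11)*conj(1) + 1*(-1)*conj(1) + 2*(1)*conj(1) + 2*(-1)*conj(-1) + 2*(-5)*conj(-1)]
      = (1/8)[(11) + (-1) + (2) + (2) + (10)] = 24/8 = 3
  <chi_rho, chi_3> = (1/8)[1*(11)*conj(1) + 1*(-1)*conj(1) + 2*(1)*conj(-1) + 2*(-1)*conj(1) + 2*(-5)*conj(-1)]
      = (1/8)[(11) + (-1) + (-2) + (-2) + (10)] = 16/8 = 2
  <chi_rho, chi_4> = (1/8)[1*(11)*conj(1) + 1*(-1)*conj(1) + 2*(1)*conj(-1) + 2*(-1)*conj(-1) + 2*(-5)*conj(1)]
      = (1/8)[(11) + (-1) + (-2) + (2) + (-10)] = 0/8 = 0
  <chi_rho, chi_5> = (1/8)[1*(11)*conj(2) + 1*(-1)*conj(-2) + 2*(1)*conj(0) + 2*(-1)*conj(0) + 2*(-5)*conj(0)]
      = (1/8)[(22) + (2) + (0) + (0) + (0)] = 24/8 = 3
Dimension check: dim(rho) = sum (mult * dim) = 0*1 + 3*1 + 2*1 + 0*1 + 3*2 = 11 = chi_rho(e) = 11.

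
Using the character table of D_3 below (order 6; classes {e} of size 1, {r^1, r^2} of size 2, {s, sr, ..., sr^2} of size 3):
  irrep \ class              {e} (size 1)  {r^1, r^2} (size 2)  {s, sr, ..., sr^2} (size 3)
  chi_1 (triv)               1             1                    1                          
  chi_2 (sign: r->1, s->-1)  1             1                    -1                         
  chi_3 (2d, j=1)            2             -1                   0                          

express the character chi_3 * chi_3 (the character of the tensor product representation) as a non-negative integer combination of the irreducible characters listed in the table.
chi_3 tensor chi_3 = chi_1 + chi_2 + chi_3 (all other irreducibles have multiplicity 0).

Why: The character of a tensor product is the pointwise product (chi_3 * chi_3)(C) = chi_3(C) * chi_3(C):
  {e}: (2)*(2), {r^1, r^2}: (-1)*(-1), {s, sr, ..., sr^2}: (0)*(0)
so (chi_3 * chi_3) takes values
  {e} -> 4, {r^1, r^2} -> 1, {s, sr, ..., sr^2} -> 0.
Now take the inner product of this character with each irreducible chi from the table, <chi_3*chi_3, chi> = (1/6) sum_C |C| (chi_3*chi_3)(C) conj(chi(C)):
  <chi_3*chi_3, chi_1> = (1/6)[1*(4)*conj(1) + 2*(1)*conj(1) + 3*(0)*conj(1)]
      = (1/6)[(4) + (2) + (0)] = 6/6 = 1
  <chi_3*chi_3, chi_2> = (1/6)[1*(4)*conj(1) + 2*(1)*conj(1) + 3*(0)*conj(-1)]
      = (1/6)[(4) + (2) + (0)] = 6/6 = 1
  <chi_3*chi_3, chi_3> = (1/6)[1*(4)*conj(2) + 2*(1)*conj(-1) + 3*(0)*conj(0)]
      = (1/6)[(8) + (-2) + (0)] = 6/6 = 1
Hence the multiplicities are chi_1: 1, chi_2: 1, chi_3: 1. Dimension check: dim(chi_3)*dim(chi_3) = 2*2 = 4 and sum (mult * dim) = 1*1 + 1*1 + 1*2 = 4.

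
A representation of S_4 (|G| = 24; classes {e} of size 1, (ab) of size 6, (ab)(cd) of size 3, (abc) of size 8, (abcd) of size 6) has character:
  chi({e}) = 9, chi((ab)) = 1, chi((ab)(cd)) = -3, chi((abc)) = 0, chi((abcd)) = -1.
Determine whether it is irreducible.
Not irreducible (reducible): <chi, chi> = 5 > 1.

Details: <chi, chi> = (1/|G|) sum_C |C| * |chi(C)|^2 = (1/24)[1*|9|^2 + 6*|1|^2 + 3*|-3|^2 + 8*|0|^2 + 6*|-1|^2]
  = (1/24)[(81) + (6) + (27) + (0) + (6)] = 120/24 = 5.
A character is irreducible iff <chi, chi> = 1, so this representation is reducible.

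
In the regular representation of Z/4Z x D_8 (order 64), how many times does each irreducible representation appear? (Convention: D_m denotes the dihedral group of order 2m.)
Each irreducible V_i of dimension d_i appears with multiplicity d_i, i.e. rho_reg = (direct sum over all irreducibles V_i) d_i V_i. The irreducible dimensions for Z/4Z x D_8 are 1, 1, 1, 1, 1, 1, 1, 1, 1, 1, 1, 1, 1, 1, 1, 1, 2, 2, 2, 2, 2, 2, 2, 2, 2, 2, 2, 2: 16 irreducibles of dimension 1, each with multiplicity 1; 12 irreducibles of dimension 2, each with multiplicity 2. Total dimension 16*1*1 + 12*2*2 = 64 = |G|.

Proof sketch: General theorem: in the regular representation of a finite group G, each irreducible appears with multiplicity equal to its dimension. Check: dim(rho_reg) = sum d_i^2 = 1 + 1 + 1 + 1 + 1 + 1 + 1 + 1 + 1 + 1 + 1 + 1 + 1 + 1 + 1 + 1 + 4 + 4 + 4 + 4 + 4 + 4 + 4 + 4 + 4 + 4 + 4 + 4 = 64 = |G|.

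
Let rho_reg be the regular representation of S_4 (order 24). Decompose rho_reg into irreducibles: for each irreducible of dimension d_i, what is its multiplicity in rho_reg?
Each irreducible V_i of dimension d_i appears with multiplicity d_i, i.e. rho_reg = (direct sum over all irreducibles V_i) d_i V_i. The irreducible dimensions for S_4 are 1, 1, 2, 3, 3: 2 irreducibles of dimension 1, each with multiplicity 1; 1 irreducible of dimension 2, with multiplicity 2; 2 irreducibles of dimension 3, each with multiplicity 3. Total dimension 2*1*1 + 1*2*2 + 2*3*3 = 24 = |G|.

General theorem: in the regular representation of a finite group G, each irreducible appears with multiplicity equal to its dimension. Check: dim(rho_reg) = sum d_i^2 = 1 + 1 + 4 + 9 + 9 = 24 = |G|.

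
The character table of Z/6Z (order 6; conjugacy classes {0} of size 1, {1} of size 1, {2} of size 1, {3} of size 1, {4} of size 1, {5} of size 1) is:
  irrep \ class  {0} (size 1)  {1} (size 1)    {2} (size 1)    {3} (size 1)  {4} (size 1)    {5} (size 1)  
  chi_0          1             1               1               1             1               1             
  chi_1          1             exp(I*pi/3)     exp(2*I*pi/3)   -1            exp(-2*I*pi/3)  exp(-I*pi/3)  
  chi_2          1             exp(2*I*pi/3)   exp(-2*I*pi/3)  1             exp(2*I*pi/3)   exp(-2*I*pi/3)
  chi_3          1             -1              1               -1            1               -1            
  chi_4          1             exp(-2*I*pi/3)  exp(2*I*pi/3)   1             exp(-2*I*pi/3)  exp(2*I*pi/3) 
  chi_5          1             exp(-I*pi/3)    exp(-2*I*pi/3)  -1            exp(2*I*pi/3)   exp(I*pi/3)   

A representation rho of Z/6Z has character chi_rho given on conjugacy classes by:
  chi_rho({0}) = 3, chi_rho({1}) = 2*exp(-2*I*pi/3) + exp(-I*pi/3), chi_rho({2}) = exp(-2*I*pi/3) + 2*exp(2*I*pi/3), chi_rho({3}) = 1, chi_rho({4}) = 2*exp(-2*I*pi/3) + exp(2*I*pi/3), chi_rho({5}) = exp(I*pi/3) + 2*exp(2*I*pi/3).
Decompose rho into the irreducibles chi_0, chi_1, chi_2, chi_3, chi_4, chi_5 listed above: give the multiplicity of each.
Multiplicities: chi_0: 0, chi_1: 0, chi_2: 0, chi_3: 0, chi_4: 2, chi_5: 1.

Working: Use <chi_rho, chi> = (1/|G|) sum_C |C| * chi_rho(C) * conj(chi(C)) with |G| = 6 for each irreducible chi in the table:
  <chi_rho, chi_0> = (1/6)[1*(3)*conj(1) + 1*(2*exp(-2*I*pi/3) + exp(-I*pi/3))*conj(1) + 1*(exp(-2*I*pi/3) + 2*exp(2*I*pi/3))*conj(1) + 1*(1)*conj(1) + 1*(2*exp(-2*I*pi/3) + exp(2*I*pi/3))*conj(1) + 1*(exp(I*pi/3) + 2*exp(2*I*pi/3))*conj(1)]
      = (1/6)[(3) + (2*exp(-2*I*pi/3) + exp(-I*pi/3)) + (exp(-2*I*pi/3) + 2*exp(2*I*pi/3)) + (1) + (2*exp(-2*I*pi/3) + exp(2*I*pi/3)) + (exp(I*pi/3) + 2*exp(2*I*pi/3))] = 0/6 = 0
  <chi_rho, chi_1> = (1/6)[1*(3)*conj(1) + 1*(2*exp(-2*I*pi/3) + exp(-I*pi/3))*conj(exp(I*pi/3)) + 1*(exp(-2*I*pi/3) + 2*exp(2*I*pi/3))*conj(exp(2*I*pi/3)) + 1*(1)*conj(-1) + 1*(2*exp(-2*I*pi/3) + exp(2*I*pi/3))*conj(exp(-2*I*pi/3)) + 1*(exp(I*pi/3) + 2*exp(2*I*pi/3))*conj(exp(-I*pi/3))]
      = (1/6)[(3) + (-2 + exp(-2*I*pi/3)) + (2 + exp(2*I*pi/3)) + (-1) + (2 + exp(-2*I*pi/3)) + (-2 + exp(2*I*pi/3))] = 0/6 = 0
  <chi_rho, chi_2> = (1/6)[1*(3)*conj(1) + 1*(2*exp(-2*I*pi/3) + exp(-I*pi/3))*conj(exp(2*I*pi/3)) + 1*(exp(-2*I*pi/3) + 2*exp(2*I*pi/3))*conj(exp(-2*I*pi/3)) + 1*(1)*conj(1) + 1*(2*exp(-2*I*pi/3) + exp(2*I*pi/3))*conj(exp(2*I*pi/3)) + 1*(exp(I*pi/3) + 2*exp(2*I*pi/3))*conj(exp(-2*I*pi/3))]
      = (1/6)[(3) + (-1 + 2*exp(2*I*pi/3)) + (1 + 2*exp(-2*I*pi/3)) + (1) + (1 + 2*exp(2*I*pi/3)) + (-1 + 2*exp(-2*I*pi/3))] = 0/6 = 0
  <chi_rho, chi_3> = (1/6)[1*(3)*conj(1) + 1*(2*exp(-2*I*pi/3) + exp(-I*pi/3))*conj(-1) + 1*(exp(-2*I*pi/3) + 2*exp(2*I*pi/3))*conj(1) + 1*(1)*conj(-1) + 1*(2*exp(-2*I*pi/3) + exp(2*I*pi/3))*conj(1) + 1*(exp(I*pi/3) + 2*exp(2*I*pi/3))*conj(-1)]
      = (1/6)[(3) + (-exp(-I*pi/3) - 2*exp(-2*I*pi/3)) + (exp(-2*I*pi/3) + 2*exp(2*I*pi/3)) + (-1) + (2*exp(-2*I*pi/3) + exp(2*I*pi/3)) + (-2*exp(2*I*pi/3) - exp(I*pi/3))] = 0/6 = 0
  <chi_rho, chi_4> = (1/6)[1*(3)*conj(1) + 1*(2*exp(-2*I*pi/3) + exp(-I*pi/3))*conj(exp(-2*I*pi/3)) + 1*(exp(-2*I*pi/3) + 2*exp(2*I*pi/3))*conj(exp(2*I*pi/3)) + 1*(1)*conj(1) + 1*(2*exp(-2*I*pi/3) + exp(2*I*pi/3))*conj(exp(-2*I*pi/3)) + 1*(exp(I*pi/3) + 2*exp(2*I*pi/3))*conj(exp(2*I*pi/3))]
      = (1/6)[(3) + (2 + exp(I*pi/3)) + (2 + exp(2*I*pi/3)) + (1) + (2 + exp(-2*I*pi/3)) + (2 + exp(-I*pi/3))] = 12/6 = 2
  <chi_rho, chi_5> = (1/6)[1*(3)*conj(1) + 1*(2*exp(-2*I*pi/3) + exp(-I*pi/3))*conj(exp(-I*pi/3)) + 1*(exp(-2*I*pi/3) + 2*exp(2*I*pi/3))*conj(exp(-2*I*pi/3)) + 1*(1)*conj(-1) + 1*(2*exp(-2*I*pi/3) + exp(2*I*pi/3))*conj(exp(2*I*pi/3)) + 1*(exp(I*pi/3) + 2*exp(2*I*pi/3))*conj(exp(I*pi/3))]
      = (1/6)[(3) + (1 + 2*exp(-I*pi/3)) + (1 + 2*exp(-2*I*pi/3)) + (-1) + (1 + 2*exp(2*I*pi/3)) + (1 + 2*exp(I*pi/3))] = 6/6 = 1
(Exp terms are combined using exp(i*s)*conj(exp(i*t)) = exp(i*(s-t)), and sums of them are collapsed using the identity that for every m > 1 the m distinct m-th roots of unity sum to 0, e.g. 1 + exp(2*I*pi/3) + exp(-2*I*pi/3) = 0.)
Dimension check: dim(rho) = sum (mult * dim) = 0*1 + 0*1 + 0*1 + 0*1 + 2*1 + 1*1 = 3 = chi_rho(e) = 3.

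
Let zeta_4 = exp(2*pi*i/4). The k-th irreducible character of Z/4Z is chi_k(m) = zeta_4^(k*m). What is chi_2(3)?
chi_2(3) = zeta_4^6 = -1

Proof sketch: chi_2(3) = zeta_4^(2*3) = zeta_4^6. Since zeta_4^4 = 1, this equals zeta_4^2 = exp(2*pi*i*2/4) = -1.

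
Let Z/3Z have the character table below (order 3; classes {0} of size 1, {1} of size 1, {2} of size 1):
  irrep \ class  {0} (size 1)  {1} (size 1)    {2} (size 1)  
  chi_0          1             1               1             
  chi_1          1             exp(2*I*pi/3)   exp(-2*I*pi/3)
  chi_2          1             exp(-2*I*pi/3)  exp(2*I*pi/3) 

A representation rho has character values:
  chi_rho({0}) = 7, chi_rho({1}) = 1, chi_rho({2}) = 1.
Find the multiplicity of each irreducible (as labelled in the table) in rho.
Multiplicities: chi_0: 3, chi_1: 2, chi_2: 2.

Solution. Use <chi_rho, chi> = (1/|G|) sum_C |C| * chi_rho(C) * conj(chi(C)) with |G| = 3 for each irreducible chi in the table:
  <chi_rho, chi_0> = (1/3)[1*(7)*conj(1) + 1*(1)*conj(1) + 1*(1)*conj(1)]
      = (1/3)[(7) + (1) + (1)] = 9/3 = 3
  <chi_rho, chi_1> = (1/3)[1*(7)*conj(1) + 1*(1)*conj(exp(2*I*pi/3)) + 1*(1)*conj(exp(-2*I*pi/3))]
      = (1/3)[(7) + (2 + 3*exp(-2*I*pi/3) + 2*exp(2*I*pi/3)) + (2 + 2*exp(-2*I*pi/3) + 3*exp(2*I*pi/3))] = 6/3 = 2
  <chi_rho, chi_2> = (1/3)[1*(7)*conj(1) + 1*(1)*conj(exp(-2*I*pi/3)) + 1*(1)*conj(exp(2*I*pi/3))]
      = (1/3)[(7) + (2 + 2*exp(-2*I*pi/3) + 3*exp(2*I*pi/3)) + (2 + 3*exp(-2*I*pi/3) + 2*exp(2*I*pi/3))] = 6/3 = 2
(Exp terms are combined using exp(i*s)*conj(exp(i*t)) = exp(i*(s-t)), and sums of them are collapsed using the identity that for every m > 1 the m distinct m-th roots of unity sum to 0, e.g. 1 + exp(2*I*pi/3) + exp(-2*I*pi/3) = 0.)
Dimension check: dim(rho) = sum (mult * dim) = 3*1 + 2*1 + 2*1 = 7 = chi_rho(e) = 7.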